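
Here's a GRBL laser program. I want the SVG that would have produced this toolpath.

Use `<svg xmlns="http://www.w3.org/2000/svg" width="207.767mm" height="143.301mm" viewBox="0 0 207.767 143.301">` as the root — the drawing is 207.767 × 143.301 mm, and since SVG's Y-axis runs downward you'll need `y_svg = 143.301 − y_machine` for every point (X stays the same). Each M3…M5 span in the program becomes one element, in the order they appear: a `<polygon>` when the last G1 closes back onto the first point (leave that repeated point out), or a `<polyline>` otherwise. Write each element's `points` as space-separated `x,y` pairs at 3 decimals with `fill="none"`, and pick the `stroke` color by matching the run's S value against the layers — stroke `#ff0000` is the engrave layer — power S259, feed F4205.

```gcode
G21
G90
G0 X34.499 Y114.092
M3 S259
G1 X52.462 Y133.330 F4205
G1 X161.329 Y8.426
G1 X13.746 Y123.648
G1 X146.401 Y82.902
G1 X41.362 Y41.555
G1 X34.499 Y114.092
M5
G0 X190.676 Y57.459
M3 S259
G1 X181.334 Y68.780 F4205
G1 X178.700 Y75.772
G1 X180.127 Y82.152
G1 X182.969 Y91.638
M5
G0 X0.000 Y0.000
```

Each laser-on run becomes one SVG element. Flip Y back into SVG space with y_svg = 143.301 − y_machine. Every run uses S259, so all elements get stroke `#ff0000` (engrave).

Run 1: The run returns to its start, so emit a `<polygon>` with points (Y-flipped): 34.499,29.209 52.462,9.971 161.329,134.875 13.746,19.653 146.401,60.399 41.362,101.746.

Run 2: The run is open, so emit a `<polyline>` with points (Y-flipped): 190.676,85.842 181.334,74.521 178.700,67.529 180.127,61.149 182.969,51.663.

<svg xmlns="http://www.w3.org/2000/svg" width="207.767mm" height="143.301mm" viewBox="0 0 207.767 143.301">
  <polygon points="34.499,29.209 52.462,9.971 161.329,134.875 13.746,19.653 146.401,60.399 41.362,101.746" fill="none" stroke="#ff0000"/>
  <polyline points="190.676,85.842 181.334,74.521 178.700,67.529 180.127,61.149 182.969,51.663" fill="none" stroke="#ff0000"/>
</svg>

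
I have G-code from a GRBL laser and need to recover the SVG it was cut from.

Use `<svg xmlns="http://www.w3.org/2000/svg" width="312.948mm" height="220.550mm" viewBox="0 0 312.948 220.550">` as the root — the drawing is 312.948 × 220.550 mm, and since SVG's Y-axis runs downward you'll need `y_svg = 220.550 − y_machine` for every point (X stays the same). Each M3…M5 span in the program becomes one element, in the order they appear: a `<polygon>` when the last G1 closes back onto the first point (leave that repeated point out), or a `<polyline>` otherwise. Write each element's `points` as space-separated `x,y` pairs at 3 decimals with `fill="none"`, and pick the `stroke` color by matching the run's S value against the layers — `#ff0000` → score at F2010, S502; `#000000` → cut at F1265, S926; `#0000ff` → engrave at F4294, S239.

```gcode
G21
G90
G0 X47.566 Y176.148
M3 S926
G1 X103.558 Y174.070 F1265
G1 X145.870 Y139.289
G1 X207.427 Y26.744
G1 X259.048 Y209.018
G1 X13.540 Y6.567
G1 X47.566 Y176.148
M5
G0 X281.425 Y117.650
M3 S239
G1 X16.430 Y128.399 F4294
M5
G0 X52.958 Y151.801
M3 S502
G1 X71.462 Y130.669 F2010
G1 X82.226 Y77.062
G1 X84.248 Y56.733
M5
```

Each laser-on run becomes one SVG element. Flip Y back into SVG space with y_svg = 220.550 − y_machine.

Run 1: the run's S926 means `#000000` (cut). The run returns to its start, so emit a `<polygon>` with points (Y-flipped): 47.566,44.402 103.558,46.480 145.870,81.261 207.427,193.806 259.048,11.532 13.540,213.983.

Run 2: the run's S239 means `#0000ff` (engrave). The run is open, so emit a `<polyline>` with points (Y-flipped): 281.425,102.900 16.430,92.151.

Run 3: the run's S502 means `#ff0000` (score). The run is open, so emit a `<polyline>` with points (Y-flipped): 52.958,68.749 71.462,89.881 82.226,143.488 84.248,163.817.

<svg xmlns="http://www.w3.org/2000/svg" width="312.948mm" height="220.550mm" viewBox="0 0 312.948 220.550">
  <polygon points="47.566,44.402 103.558,46.480 145.870,81.261 207.427,193.806 259.048,11.532 13.540,213.983" fill="none" stroke="#000000"/>
  <polyline points="281.425,102.900 16.430,92.151" fill="none" stroke="#0000ff"/>
  <polyline points="52.958,68.749 71.462,89.881 82.226,143.488 84.248,163.817" fill="none" stroke="#ff0000"/>
</svg>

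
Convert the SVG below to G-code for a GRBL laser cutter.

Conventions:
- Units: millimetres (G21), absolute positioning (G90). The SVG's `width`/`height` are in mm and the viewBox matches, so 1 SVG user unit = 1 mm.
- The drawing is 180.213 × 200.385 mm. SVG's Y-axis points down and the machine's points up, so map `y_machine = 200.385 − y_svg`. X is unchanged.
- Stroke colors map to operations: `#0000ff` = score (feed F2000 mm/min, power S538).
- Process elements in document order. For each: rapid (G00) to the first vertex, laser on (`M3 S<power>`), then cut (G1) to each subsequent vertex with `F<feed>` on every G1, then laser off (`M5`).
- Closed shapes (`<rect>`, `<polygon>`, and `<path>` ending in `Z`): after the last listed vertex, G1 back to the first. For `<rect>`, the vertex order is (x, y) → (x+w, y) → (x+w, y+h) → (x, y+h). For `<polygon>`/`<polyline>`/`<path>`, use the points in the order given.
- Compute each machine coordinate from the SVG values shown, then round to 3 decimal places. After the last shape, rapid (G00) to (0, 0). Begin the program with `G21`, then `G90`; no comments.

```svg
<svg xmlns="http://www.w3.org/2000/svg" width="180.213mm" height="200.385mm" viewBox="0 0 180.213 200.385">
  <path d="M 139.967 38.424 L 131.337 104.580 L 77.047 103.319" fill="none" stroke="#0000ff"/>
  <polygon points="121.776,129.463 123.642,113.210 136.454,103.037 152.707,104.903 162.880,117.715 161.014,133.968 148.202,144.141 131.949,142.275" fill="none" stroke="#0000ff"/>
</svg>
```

1 u = 1 mm; y_m = 200.385 − y.

[1] `<path>` open polyline, #0000ff→score S538 F2000: (139.967,161.961) → (131.337,95.805) → (77.047,97.066)

[2] `<polygon>` regular polygon, #0000ff→score S538 F2000: (121.776,70.922) → (123.642,87.175) → (136.454,97.348) → (152.707,95.482) → (162.880,82.670) → (161.014,66.417) → (148.202,56.244) → (131.949,58.110) → (121.776,70.922) (closed)

G21
G90
G00 X139.967 Y161.961
M3 S538
G1 X131.337 Y95.805 F2000
G1 X77.047 Y97.066 F2000
M5
G00 X121.776 Y70.922
M3 S538
G1 X123.642 Y87.175 F2000
G1 X136.454 Y97.348 F2000
G1 X152.707 Y95.482 F2000
G1 X162.880 Y82.670 F2000
G1 X161.014 Y66.417 F2000
G1 X148.202 Y56.244 F2000
G1 X131.949 Y58.110 F2000
G1 X121.776 Y70.922 F2000
M5
G00 X0.000 Y0.000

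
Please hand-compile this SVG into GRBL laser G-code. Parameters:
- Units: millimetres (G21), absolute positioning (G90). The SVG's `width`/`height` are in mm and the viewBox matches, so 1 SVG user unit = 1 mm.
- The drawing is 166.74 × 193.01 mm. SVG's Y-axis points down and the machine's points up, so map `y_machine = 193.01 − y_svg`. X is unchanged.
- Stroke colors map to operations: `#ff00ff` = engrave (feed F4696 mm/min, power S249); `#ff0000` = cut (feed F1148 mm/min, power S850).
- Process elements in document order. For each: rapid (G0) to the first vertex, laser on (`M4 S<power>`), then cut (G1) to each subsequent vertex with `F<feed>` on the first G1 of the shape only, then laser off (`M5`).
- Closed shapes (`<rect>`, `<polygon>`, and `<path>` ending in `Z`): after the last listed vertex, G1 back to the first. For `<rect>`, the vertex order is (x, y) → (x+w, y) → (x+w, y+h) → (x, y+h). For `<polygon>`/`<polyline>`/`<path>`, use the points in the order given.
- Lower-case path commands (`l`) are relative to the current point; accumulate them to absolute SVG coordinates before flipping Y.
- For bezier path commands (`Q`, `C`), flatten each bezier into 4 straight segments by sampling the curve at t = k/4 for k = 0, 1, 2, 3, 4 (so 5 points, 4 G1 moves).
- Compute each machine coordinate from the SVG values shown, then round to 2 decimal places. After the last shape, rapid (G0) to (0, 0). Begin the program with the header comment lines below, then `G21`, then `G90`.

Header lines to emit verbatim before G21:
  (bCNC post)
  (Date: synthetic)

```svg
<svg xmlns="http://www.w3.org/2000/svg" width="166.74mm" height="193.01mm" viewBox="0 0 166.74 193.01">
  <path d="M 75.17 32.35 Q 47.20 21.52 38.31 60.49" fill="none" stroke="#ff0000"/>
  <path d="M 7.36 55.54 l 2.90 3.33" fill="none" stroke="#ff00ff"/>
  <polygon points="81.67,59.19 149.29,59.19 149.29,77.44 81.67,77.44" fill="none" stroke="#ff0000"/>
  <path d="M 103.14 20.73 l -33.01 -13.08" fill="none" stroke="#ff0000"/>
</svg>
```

1 u = 1 mm; y_m = 193.01 − y.

[1] `<path>` quadratic bezier, #ff0000→cut S850 F1148: (75.17,160.66) → (62.38,162.96) → (51.97,159.04) → (43.95,148.89) → (38.31,132.52)

[2] `<path>` line segment, #ff00ff→engrave S249 F4696: (7.36,137.47) → (10.26,134.14)

[3] `<polygon>` rectangle, #ff0000→cut S850 F1148: (81.67,133.82) → (149.29,133.82) → (149.29,115.57) → (81.67,115.57) → (81.67,133.82) (closed)

[4] `<path>` line segment, #ff0000→cut S850 F1148: (103.14,172.28) → (70.13,185.36)

(bCNC post)
(Date: synthetic)
G21
G90
G0 X75.17 Y160.66
M4 S850
G1 X62.38 Y162.96 F1148
G1 X51.97 Y159.04
G1 X43.95 Y148.89
G1 X38.31 Y132.52
M5
G0 X7.36 Y137.47
M4 S249
G1 X10.26 Y134.14 F4696
M5
G0 X81.67 Y133.82
M4 S850
G1 X149.29 Y133.82 F1148
G1 X149.29 Y115.57
G1 X81.67 Y115.57
G1 X81.67 Y133.82
M5
G0 X103.14 Y172.28
M4 S850
G1 X70.13 Y185.36 F1148
M5
G0 X0.00 Y0.00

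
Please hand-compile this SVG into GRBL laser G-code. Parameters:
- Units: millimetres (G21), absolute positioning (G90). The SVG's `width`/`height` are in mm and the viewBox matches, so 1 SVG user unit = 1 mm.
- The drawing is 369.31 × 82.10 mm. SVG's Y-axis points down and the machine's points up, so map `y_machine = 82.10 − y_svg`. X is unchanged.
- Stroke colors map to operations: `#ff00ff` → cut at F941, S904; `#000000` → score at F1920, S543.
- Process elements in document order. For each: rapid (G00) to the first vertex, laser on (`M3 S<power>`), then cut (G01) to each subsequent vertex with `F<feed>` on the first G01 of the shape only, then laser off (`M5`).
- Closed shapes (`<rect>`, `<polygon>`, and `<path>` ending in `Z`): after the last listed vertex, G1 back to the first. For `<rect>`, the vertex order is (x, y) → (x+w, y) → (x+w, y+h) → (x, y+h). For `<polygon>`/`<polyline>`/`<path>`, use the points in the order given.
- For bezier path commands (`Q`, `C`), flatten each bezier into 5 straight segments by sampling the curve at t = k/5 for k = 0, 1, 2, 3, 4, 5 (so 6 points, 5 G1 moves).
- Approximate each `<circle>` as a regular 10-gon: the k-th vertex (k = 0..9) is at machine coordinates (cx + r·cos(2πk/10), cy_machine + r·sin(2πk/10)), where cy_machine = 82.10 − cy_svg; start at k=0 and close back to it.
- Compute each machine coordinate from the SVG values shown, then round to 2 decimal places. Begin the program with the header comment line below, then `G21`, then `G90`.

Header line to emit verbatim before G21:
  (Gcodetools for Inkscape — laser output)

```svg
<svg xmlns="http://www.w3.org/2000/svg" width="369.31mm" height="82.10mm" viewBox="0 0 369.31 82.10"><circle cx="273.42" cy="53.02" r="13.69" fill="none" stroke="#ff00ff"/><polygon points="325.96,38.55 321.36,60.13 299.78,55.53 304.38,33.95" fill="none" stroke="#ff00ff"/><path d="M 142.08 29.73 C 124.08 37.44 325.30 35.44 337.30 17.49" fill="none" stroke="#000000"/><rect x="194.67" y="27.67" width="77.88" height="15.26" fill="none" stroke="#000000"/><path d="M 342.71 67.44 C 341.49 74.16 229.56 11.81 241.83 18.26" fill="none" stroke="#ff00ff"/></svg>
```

(Gcodetools for Inkscape — laser output)
G21
G90
G00 X287.11 Y29.08
M3 S904
G01 X284.50 Y37.13 F941
G01 X277.65 Y42.10
G01 X269.19 Y42.10
G01 X262.34 Y37.13
G01 X259.73 Y29.08
G01 X262.34 Y21.03
G01 X269.19 Y16.06
G01 X277.65 Y16.06
G01 X284.50 Y21.03
G01 X287.11 Y29.08
M5
G00 X325.96 Y43.55
M3 S904
G01 X321.36 Y21.97 F941
G01 X299.78 Y26.57
G01 X304.38 Y48.15
G01 X325.96 Y43.55
M5
G00 X142.08 Y52.37
M3 S543
G01 X154.32 Y48.96 F1920
G01 X199.57 Y48.18
G01 X258.21 Y50.33
G01 X310.66 Y55.70
G01 X337.30 Y64.61
M5
G00 X194.67 Y54.43
M3 S543
G01 X272.55 Y54.43 F1920
G01 X272.55 Y39.17
G01 X194.67 Y39.17
G01 X194.67 Y54.43
M5
G00 X342.71 Y14.66
M3 S904
G01 X330.57 Y17.81 F941
G01 X303.14 Y30.93
G01 X271.69 Y47.38
G01 X247.49 Y60.56
G01 X241.83 Y63.84
M5

Since the viewBox matches the mm dimensions, user units are millimetres directly. The only transform is the Y-flip y_m = 82.10 − y_svg.

Shape 1 is a circle drawn with `<circle>`. Its stroke #ff00ff means cut at S904, F941. After flipping Y the toolpath is (287.11,29.08) → (284.50,37.13) → (277.65,42.10) → (269.19,42.10) → (262.34,37.13) → (259.73,29.08) → (262.34,21.03) → (269.19,16.06) → (277.65,16.06) → (284.50,21.03) → (287.11,29.08), returning to the start.

Shape 2 is a regular polygon drawn with `<polygon>`. Its stroke #ff00ff means cut at S904, F941. After flipping Y the toolpath is (325.96,43.55) → (321.36,21.97) → (299.78,26.57) → (304.38,48.15) → (325.96,43.55), returning to the start.

Shape 3 is a cubic bezier drawn with `<path>`. Its stroke #000000 means score at S543, F1920. After flipping Y the toolpath is (142.08,52.37) → (154.32,48.96) → (199.57,48.18) → (258.21,50.33) → (310.66,55.70) → (337.30,64.61).

Shape 4 is a rectangle drawn with `<rect>`. Its stroke #000000 means score at S543, F1920. After flipping Y the toolpath is (194.67,54.43) → (272.55,54.43) → (272.55,39.17) → (194.67,39.17) → (194.67,54.43), returning to the start.

Shape 5 is a cubic bezier drawn with `<path>`. Its stroke #ff00ff means cut at S904, F941. After flipping Y the toolpath is (342.71,14.66) → (330.57,17.81) → (303.14,30.93) → (271.69,47.38) → (247.49,60.56) → (241.83,63.84).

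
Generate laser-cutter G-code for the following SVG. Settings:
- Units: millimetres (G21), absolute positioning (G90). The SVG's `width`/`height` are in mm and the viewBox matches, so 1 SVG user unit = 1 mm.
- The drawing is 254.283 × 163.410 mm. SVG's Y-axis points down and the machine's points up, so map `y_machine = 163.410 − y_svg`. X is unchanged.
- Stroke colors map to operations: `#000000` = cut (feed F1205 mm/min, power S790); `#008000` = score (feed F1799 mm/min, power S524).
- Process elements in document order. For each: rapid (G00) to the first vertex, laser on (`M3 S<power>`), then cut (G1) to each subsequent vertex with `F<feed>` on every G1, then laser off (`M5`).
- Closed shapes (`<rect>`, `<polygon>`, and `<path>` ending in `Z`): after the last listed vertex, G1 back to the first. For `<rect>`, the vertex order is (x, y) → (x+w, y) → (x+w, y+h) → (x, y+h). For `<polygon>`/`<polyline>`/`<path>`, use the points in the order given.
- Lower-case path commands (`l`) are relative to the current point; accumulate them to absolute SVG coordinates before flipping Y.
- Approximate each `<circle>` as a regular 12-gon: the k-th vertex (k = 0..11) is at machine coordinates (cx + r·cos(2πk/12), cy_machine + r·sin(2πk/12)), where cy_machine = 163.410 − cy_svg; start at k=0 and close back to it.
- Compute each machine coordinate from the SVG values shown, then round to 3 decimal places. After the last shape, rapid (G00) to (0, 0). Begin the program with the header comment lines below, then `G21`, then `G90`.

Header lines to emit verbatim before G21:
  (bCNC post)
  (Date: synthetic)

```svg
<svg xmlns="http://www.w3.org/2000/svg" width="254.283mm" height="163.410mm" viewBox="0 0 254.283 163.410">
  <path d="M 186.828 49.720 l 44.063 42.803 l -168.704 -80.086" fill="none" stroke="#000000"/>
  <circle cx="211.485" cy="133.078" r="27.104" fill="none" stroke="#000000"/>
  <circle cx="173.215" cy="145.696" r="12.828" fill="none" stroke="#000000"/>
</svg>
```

(bCNC post)
(Date: synthetic)
G21
G90
G00 X186.828 Y113.690
M3 S790
G1 X230.891 Y70.887 F1205
G1 X62.187 Y150.973 F1205
M5
G00 X238.589 Y30.332
M3 S790
G1 X234.958 Y43.884 F1205
G1 X225.037 Y53.805 F1205
G1 X211.485 Y57.436 F1205
G1 X197.933 Y53.805 F1205
G1 X188.012 Y43.884 F1205
G1 X184.381 Y30.332 F1205
G1 X188.012 Y16.780 F1205
G1 X197.933 Y6.859 F1205
G1 X211.485 Y3.228 F1205
G1 X225.037 Y6.859 F1205
G1 X234.958 Y16.780 F1205
G1 X238.589 Y30.332 F1205
M5
G00 X186.043 Y17.714
M3 S790
G1 X184.324 Y24.128 F1205
G1 X179.629 Y28.823 F1205
G1 X173.215 Y30.542 F1205
G1 X166.801 Y28.823 F1205
G1 X162.106 Y24.128 F1205
G1 X160.387 Y17.714 F1205
G1 X162.106 Y11.300 F1205
G1 X166.801 Y6.605 F1205
G1 X173.215 Y4.886 F1205
G1 X179.629 Y6.605 F1205
G1 X184.324 Y11.300 F1205
G1 X186.043 Y17.714 F1205
M5
G00 X0.000 Y0.000

viewBox `0 0 254.283 163.410` with mm width/height → 1 unit = 1 mm. Flip: y_m = 163.410 − y_svg.

**Shape 1** — `<path>` open polyline, stroke `#000000` → cut (S790, F1205). Machine vertices: (186.828,113.690) → (230.891,70.887) → (62.187,150.973). Open path.

**Shape 2** — `<circle>` circle, stroke `#000000` → cut (S790, F1205). Machine vertices: (238.589,30.332) → (234.958,43.884) → (225.037,53.805) → (211.485,57.436) → (197.933,53.805) → (188.012,43.884) → (184.381,30.332) → (188.012,16.780) → (197.933,6.859) → (211.485,3.228) → (225.037,6.859) → (234.958,16.780) → (238.589,30.332). Closed: final G1 returns to the first vertex.

**Shape 3** — `<circle>` circle, stroke `#000000` → cut (S790, F1205). Machine vertices: (186.043,17.714) → (184.324,24.128) → (179.629,28.823) → (173.215,30.542) → (166.801,28.823) → (162.106,24.128) → (160.387,17.714) → (162.106,11.300) → (166.801,6.605) → (173.215,4.886) → (179.629,6.605) → (184.324,11.300) → (186.043,17.714). Closed: final G1 returns to the first vertex.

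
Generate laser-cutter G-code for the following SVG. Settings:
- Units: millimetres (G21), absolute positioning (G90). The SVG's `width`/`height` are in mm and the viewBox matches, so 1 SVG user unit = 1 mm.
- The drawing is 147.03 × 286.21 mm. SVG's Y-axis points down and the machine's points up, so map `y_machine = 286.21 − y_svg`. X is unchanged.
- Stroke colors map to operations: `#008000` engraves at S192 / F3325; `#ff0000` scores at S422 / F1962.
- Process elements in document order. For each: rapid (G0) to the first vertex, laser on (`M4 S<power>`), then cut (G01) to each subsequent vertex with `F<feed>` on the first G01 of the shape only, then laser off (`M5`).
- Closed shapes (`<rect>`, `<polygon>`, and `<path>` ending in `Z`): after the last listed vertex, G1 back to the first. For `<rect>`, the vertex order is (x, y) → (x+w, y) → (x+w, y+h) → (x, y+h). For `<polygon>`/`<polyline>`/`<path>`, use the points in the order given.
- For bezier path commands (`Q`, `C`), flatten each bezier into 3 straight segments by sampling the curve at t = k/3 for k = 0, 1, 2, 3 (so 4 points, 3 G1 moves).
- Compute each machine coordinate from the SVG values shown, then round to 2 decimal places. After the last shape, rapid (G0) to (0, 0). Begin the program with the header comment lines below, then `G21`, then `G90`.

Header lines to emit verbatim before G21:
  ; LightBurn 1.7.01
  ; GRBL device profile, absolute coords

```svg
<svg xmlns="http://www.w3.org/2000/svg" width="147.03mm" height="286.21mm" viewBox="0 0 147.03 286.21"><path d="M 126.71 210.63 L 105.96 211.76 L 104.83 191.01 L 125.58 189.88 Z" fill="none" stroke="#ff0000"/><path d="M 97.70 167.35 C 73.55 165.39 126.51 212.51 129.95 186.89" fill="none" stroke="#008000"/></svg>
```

1 u = 1 mm; y_m = 286.21 − y.

[1] `<path>` regular polygon, #ff0000→score S422 F1962: (126.71,75.58) → (105.96,74.45) → (104.83,95.20) → (125.58,96.33) → (126.71,75.58) (closed)

[2] `<path>` cubic bezier, #008000→engrave S192 F3325: (97.70,118.86) → (94.56,108.97) → (114.69,93.43) → (129.95,99.32)

; LightBurn 1.7.01
; GRBL device profile, absolute coords
G21
G90
G0 X126.71 Y75.58
M4 S422
G01 X105.96 Y74.45 F1962
G01 X104.83 Y95.20
G01 X125.58 Y96.33
G01 X126.71 Y75.58
M5
G0 X97.70 Y118.86
M4 S192
G01 X94.56 Y108.97 F3325
G01 X114.69 Y93.43
G01 X129.95 Y99.32
M5
G0 X0.00 Y0.00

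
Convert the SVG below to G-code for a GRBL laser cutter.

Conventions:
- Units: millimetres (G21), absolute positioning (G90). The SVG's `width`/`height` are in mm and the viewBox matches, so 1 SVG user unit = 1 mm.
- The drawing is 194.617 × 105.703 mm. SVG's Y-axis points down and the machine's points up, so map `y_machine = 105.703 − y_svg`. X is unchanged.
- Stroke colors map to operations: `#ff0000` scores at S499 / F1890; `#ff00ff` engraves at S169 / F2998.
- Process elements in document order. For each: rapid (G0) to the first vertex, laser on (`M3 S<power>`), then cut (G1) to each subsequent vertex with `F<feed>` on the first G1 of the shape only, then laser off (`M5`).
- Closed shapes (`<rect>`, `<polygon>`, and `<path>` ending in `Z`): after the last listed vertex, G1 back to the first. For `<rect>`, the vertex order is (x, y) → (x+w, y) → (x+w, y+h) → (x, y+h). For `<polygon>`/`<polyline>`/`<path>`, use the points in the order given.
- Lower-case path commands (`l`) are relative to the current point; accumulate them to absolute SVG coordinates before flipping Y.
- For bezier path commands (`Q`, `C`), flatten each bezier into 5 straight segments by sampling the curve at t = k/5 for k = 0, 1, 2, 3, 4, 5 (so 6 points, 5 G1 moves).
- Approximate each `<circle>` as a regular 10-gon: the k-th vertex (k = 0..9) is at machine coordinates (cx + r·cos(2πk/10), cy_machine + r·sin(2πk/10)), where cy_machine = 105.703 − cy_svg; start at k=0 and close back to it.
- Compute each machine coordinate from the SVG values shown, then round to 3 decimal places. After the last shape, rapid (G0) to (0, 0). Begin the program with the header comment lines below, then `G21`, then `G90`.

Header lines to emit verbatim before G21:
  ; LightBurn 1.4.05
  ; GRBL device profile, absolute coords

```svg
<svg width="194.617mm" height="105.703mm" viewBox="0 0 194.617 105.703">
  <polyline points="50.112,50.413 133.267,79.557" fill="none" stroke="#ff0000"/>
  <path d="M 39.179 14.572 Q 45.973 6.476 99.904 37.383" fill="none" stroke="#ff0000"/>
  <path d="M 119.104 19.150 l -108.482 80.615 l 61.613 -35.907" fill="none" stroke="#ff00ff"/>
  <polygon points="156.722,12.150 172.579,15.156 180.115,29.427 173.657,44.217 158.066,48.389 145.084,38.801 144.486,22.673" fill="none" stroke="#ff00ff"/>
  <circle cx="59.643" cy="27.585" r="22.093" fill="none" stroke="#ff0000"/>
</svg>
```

; LightBurn 1.4.05
; GRBL device profile, absolute coords
G21
G90
G0 X50.112 Y55.290
M3 S499
G1 X133.267 Y26.146 F1890
M5
G0 X39.179 Y91.131
M3 S499
G1 X43.782 Y92.809 F1890
G1 X52.156 Y91.367
G1 X64.301 Y86.805
G1 X80.217 Y79.123
G1 X99.904 Y68.320
M5
G0 X119.104 Y86.553
M3 S169
G1 X10.622 Y5.938 F2998
G1 X72.235 Y41.845
M5
G0 X156.722 Y93.553
M3 S169
G1 X172.579 Y90.547 F2998
G1 X180.115 Y76.276
G1 X173.657 Y61.486
G1 X158.066 Y57.314
G1 X145.084 Y66.902
G1 X144.486 Y83.030
G1 X156.722 Y93.553
M5
G0 X81.736 Y78.118
M3 S499
G1 X77.517 Y91.104 F1890
G1 X66.470 Y99.130
G1 X52.816 Y99.130
G1 X41.769 Y91.104
G1 X37.550 Y78.118
G1 X41.769 Y65.132
G1 X52.816 Y57.106
G1 X66.470 Y57.106
G1 X77.517 Y65.132
G1 X81.736 Y78.118
M5
G0 X0.000 Y0.000

Since the viewBox matches the mm dimensions, user units are millimetres directly. The only transform is the Y-flip y_m = 105.703 − y_svg.

Shape 1 is a line segment drawn with `<polyline>`. Its stroke #ff0000 means score at S499, F1890. After flipping Y the toolpath is (50.112,55.290) → (133.267,26.146).

Shape 2 is a quadratic bezier drawn with `<path>`. Its stroke #ff0000 means score at S499, F1890. After flipping Y the toolpath is (39.179,91.131) → (43.782,92.809) → (52.156,91.367) → (64.301,86.805) → (80.217,79.123) → (99.904,68.320).

Shape 3 is a open polyline drawn with `<path>`. Its stroke #ff00ff means engrave at S169, F2998. After flipping Y the toolpath is (119.104,86.553) → (10.622,5.938) → (72.235,41.845).

Shape 4 is a regular polygon drawn with `<polygon>`. Its stroke #ff00ff means engrave at S169, F2998. After flipping Y the toolpath is (156.722,93.553) → (172.579,90.547) → (180.115,76.276) → (173.657,61.486) → (158.066,57.314) → (145.084,66.902) → (144.486,83.030) → (156.722,93.553), returning to the start.

Shape 5 is a circle drawn with `<circle>`. Its stroke #ff0000 means score at S499, F1890. After flipping Y the toolpath is (81.736,78.118) → (77.517,91.104) → (66.470,99.130) → (52.816,99.130) → (41.769,91.104) → (37.550,78.118) → (41.769,65.132) → (52.816,57.106) → (66.470,57.106) → (77.517,65.132) → (81.736,78.118), returning to the start.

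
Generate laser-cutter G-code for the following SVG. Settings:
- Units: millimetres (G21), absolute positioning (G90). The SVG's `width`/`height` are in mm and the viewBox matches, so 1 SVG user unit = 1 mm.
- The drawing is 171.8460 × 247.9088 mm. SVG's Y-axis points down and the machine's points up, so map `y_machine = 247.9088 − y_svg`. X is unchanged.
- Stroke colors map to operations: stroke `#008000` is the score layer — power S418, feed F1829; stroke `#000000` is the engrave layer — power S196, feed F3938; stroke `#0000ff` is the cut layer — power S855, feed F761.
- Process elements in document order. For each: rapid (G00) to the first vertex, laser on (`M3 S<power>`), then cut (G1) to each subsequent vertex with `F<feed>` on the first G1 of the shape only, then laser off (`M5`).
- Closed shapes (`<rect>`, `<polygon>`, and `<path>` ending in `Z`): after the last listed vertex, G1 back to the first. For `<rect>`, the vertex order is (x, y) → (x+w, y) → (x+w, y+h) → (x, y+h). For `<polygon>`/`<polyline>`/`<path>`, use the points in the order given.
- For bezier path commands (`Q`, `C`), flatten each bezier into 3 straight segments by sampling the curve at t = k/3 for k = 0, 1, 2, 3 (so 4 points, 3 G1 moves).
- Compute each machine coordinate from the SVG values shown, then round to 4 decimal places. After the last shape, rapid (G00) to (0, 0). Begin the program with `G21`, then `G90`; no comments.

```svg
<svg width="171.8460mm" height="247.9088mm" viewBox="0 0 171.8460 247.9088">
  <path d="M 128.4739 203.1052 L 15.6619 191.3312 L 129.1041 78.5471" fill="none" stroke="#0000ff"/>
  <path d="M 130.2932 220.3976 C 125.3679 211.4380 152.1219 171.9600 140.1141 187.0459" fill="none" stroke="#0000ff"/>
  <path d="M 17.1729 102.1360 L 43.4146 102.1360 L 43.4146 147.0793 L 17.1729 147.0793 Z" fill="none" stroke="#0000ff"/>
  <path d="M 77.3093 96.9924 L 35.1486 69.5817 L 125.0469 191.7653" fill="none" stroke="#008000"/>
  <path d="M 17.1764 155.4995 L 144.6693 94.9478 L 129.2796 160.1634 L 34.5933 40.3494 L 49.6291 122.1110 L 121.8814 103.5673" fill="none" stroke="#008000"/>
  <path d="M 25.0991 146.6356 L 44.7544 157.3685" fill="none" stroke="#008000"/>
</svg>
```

G21
G90
G00 X128.4739 Y44.8036
M3 S855
G1 X15.6619 Y56.5776 F761
G1 X129.1041 Y169.3617
M5
G00 X130.2932 Y27.5112
M3 S855
G1 X133.3187 Y43.4924 F761
G1 X141.8102 Y60.9120
G1 X140.1141 Y60.8629
M5
G00 X17.1729 Y145.7728
M3 S855
G1 X43.4146 Y145.7728 F761
G1 X43.4146 Y100.8295
G1 X17.1729 Y100.8295
G1 X17.1729 Y145.7728
M5
G00 X77.3093 Y150.9164
M3 S418
G1 X35.1486 Y178.3271 F1829
G1 X125.0469 Y56.1435
M5
G00 X17.1764 Y92.4093
M3 S418
G1 X144.6693 Y152.9610 F1829
G1 X129.2796 Y87.7454
G1 X34.5933 Y207.5594
G1 X49.6291 Y125.7978
G1 X121.8814 Y144.3415
M5
G00 X25.0991 Y101.2732
M3 S418
G1 X44.7544 Y90.5403 F1829
M5
G00 X0.0000 Y0.0000

Since the viewBox matches the mm dimensions, user units are millimetres directly. The only transform is the Y-flip y_m = 247.9088 − y_svg.

Shape 1 is a open polyline drawn with `<path>`. Its stroke #0000ff means cut at S855, F761. After flipping Y the toolpath is (128.4739,44.8036) → (15.6619,56.5776) → (129.1041,169.3617).

Shape 2 is a cubic bezier drawn with `<path>`. Its stroke #0000ff means cut at S855, F761. After flipping Y the toolpath is (130.2932,27.5112) → (133.3187,43.4924) → (141.8102,60.9120) → (140.1141,60.8629).

Shape 3 is a rectangle drawn with `<path>`. Its stroke #0000ff means cut at S855, F761. After flipping Y the toolpath is (17.1729,145.7728) → (43.4146,145.7728) → (43.4146,100.8295) → (17.1729,100.8295) → (17.1729,145.7728), returning to the start.

Shape 4 is a open polyline drawn with `<path>`. Its stroke #008000 means score at S418, F1829. After flipping Y the toolpath is (77.3093,150.9164) → (35.1486,178.3271) → (125.0469,56.1435).

Shape 5 is a open polyline drawn with `<path>`. Its stroke #008000 means score at S418, F1829. After flipping Y the toolpath is (17.1764,92.4093) → (144.6693,152.9610) → (129.2796,87.7454) → (34.5933,207.5594) → (49.6291,125.7978) → (121.8814,144.3415).

Shape 6 is a line segment drawn with `<path>`. Its stroke #008000 means score at S418, F1829. After flipping Y the toolpath is (25.0991,101.2732) → (44.7544,90.5403).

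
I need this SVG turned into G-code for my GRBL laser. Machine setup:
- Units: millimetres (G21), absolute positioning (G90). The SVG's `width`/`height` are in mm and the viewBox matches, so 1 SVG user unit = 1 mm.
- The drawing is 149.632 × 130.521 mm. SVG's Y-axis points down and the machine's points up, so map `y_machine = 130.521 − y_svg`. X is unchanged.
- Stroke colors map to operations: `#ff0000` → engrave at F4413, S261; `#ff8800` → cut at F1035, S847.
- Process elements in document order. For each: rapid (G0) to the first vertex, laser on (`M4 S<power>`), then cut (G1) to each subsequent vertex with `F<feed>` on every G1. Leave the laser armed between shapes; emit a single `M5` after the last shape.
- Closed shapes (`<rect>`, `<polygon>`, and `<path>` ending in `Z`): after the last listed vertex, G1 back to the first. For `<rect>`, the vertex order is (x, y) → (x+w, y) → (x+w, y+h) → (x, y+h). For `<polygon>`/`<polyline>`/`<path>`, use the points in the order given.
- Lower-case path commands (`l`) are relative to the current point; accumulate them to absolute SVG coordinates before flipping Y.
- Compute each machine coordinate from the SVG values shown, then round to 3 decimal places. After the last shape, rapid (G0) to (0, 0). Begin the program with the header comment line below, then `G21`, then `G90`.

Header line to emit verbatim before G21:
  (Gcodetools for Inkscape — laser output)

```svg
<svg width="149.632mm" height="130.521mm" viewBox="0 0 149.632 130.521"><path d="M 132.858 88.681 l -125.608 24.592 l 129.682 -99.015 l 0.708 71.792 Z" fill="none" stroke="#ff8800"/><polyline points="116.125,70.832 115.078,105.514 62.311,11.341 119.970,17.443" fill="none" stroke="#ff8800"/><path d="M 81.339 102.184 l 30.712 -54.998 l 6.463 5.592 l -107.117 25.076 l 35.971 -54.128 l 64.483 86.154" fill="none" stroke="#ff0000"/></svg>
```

(Gcodetools for Inkscape — laser output)
G21
G90
G0 X132.858 Y41.840
M4 S847
G1 X7.250 Y17.248 F1035
G1 X136.932 Y116.263 F1035
G1 X137.640 Y44.471 F1035
G1 X132.858 Y41.840 F1035
G0 X116.125 Y59.689
M4 S847
G1 X115.078 Y25.007 F1035
G1 X62.311 Y119.180 F1035
G1 X119.970 Y113.078 F1035
G0 X81.339 Y28.337
M4 S261
G1 X112.051 Y83.335 F4413
G1 X118.514 Y77.743 F4413
G1 X11.397 Y52.667 F4413
G1 X47.368 Y106.795 F4413
G1 X111.851 Y20.641 F4413
M5
G0 X0.000 Y0.000

Since the viewBox matches the mm dimensions, user units are millimetres directly. The only transform is the Y-flip y_m = 130.521 − y_svg.

Shape 1 is a closed polygon drawn with `<path>`. Its stroke #ff8800 means cut at S847, F1035. After flipping Y the toolpath is (132.858,41.840) → (7.250,17.248) → (136.932,116.263) → (137.640,44.471) → (132.858,41.840), returning to the start.

Shape 2 is a open polyline drawn with `<polyline>`. Its stroke #ff8800 means cut at S847, F1035. After flipping Y the toolpath is (116.125,59.689) → (115.078,25.007) → (62.311,119.180) → (119.970,113.078).

Shape 3 is a open polyline drawn with `<path>`. Its stroke #ff0000 means engrave at S261, F4413. After flipping Y the toolpath is (81.339,28.337) → (112.051,83.335) → (118.514,77.743) → (11.397,52.667) → (47.368,106.795) → (111.851,20.641).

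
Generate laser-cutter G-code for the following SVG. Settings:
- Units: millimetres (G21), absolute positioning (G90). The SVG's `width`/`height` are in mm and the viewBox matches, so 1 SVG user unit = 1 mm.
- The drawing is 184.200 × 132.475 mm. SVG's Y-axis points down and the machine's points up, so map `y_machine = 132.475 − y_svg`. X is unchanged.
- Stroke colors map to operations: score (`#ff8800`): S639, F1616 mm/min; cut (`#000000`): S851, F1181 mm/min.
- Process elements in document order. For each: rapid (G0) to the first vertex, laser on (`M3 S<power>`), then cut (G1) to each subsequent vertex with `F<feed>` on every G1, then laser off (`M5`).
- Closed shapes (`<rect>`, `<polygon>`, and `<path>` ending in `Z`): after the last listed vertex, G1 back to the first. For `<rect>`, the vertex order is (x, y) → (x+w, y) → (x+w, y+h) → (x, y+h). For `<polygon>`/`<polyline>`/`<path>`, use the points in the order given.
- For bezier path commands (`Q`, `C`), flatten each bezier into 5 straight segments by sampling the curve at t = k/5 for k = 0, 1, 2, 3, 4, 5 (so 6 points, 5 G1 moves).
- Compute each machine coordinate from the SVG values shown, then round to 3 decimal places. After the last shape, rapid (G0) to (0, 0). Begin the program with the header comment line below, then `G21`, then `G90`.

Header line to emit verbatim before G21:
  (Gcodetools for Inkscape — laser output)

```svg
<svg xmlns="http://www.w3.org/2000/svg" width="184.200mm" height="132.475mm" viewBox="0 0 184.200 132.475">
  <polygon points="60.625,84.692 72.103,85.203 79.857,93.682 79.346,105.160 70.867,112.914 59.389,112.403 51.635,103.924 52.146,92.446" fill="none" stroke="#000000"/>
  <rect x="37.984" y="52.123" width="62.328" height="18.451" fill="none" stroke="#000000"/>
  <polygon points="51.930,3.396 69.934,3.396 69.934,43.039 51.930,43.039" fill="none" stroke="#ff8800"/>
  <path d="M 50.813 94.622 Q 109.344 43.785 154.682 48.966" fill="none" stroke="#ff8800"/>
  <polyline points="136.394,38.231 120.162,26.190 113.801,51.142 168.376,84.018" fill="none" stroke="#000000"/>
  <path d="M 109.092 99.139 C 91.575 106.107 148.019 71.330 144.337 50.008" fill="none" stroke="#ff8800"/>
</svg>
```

Since the viewBox matches the mm dimensions, user units are millimetres directly. The only transform is the Y-flip y_m = 132.475 − y_svg.

Shape 1 is a regular polygon drawn with `<polygon>`. Its stroke #000000 means cut at S851, F1181. After flipping Y the toolpath is (60.625,47.783) → (72.103,47.272) → (79.857,38.793) → (79.346,27.315) → (70.867,19.561) → (59.389,20.072) → (51.635,28.551) → (52.146,40.029) → (60.625,47.783), returning to the start.

Shape 2 is a rectangle drawn with `<rect>`. Its stroke #000000 means cut at S851, F1181. After flipping Y the toolpath is (37.984,80.352) → (100.312,80.352) → (100.312,61.901) → (37.984,61.901) → (37.984,80.352), returning to the start.

Shape 3 is a rectangle drawn with `<polygon>`. Its stroke #ff8800 means score at S639, F1616. After flipping Y the toolpath is (51.930,129.079) → (69.934,129.079) → (69.934,89.436) → (51.930,89.436) → (51.930,129.079), returning to the start.

Shape 4 is a quadratic bezier drawn with `<path>`. Its stroke #ff8800 means score at S639, F1616. After flipping Y the toolpath is (50.813,37.853) → (73.698,55.947) → (95.527,69.560) → (116.301,78.691) → (136.019,83.341) → (154.682,83.509).

Shape 5 is a open polyline drawn with `<polyline>`. Its stroke #000000 means cut at S851, F1181. After flipping Y the toolpath is (136.394,94.244) → (120.162,106.285) → (113.801,81.333) → (168.376,48.457).

Shape 6 is a cubic bezier drawn with `<path>`. Its stroke #ff8800 means score at S639, F1616. After flipping Y the toolpath is (109.092,33.336) → (106.384,33.723) → (114.991,41.479) → (128.476,53.955) → (140.404,68.501) → (144.337,82.467).

(Gcodetools for Inkscape — laser output)
G21
G90
G0 X60.625 Y47.783
M3 S851
G1 X72.103 Y47.272 F1181
G1 X79.857 Y38.793 F1181
G1 X79.346 Y27.315 F1181
G1 X70.867 Y19.561 F1181
G1 X59.389 Y20.072 F1181
G1 X51.635 Y28.551 F1181
G1 X52.146 Y40.029 F1181
G1 X60.625 Y47.783 F1181
M5
G0 X37.984 Y80.352
M3 S851
G1 X100.312 Y80.352 F1181
G1 X100.312 Y61.901 F1181
G1 X37.984 Y61.901 F1181
G1 X37.984 Y80.352 F1181
M5
G0 X51.930 Y129.079
M3 S639
G1 X69.934 Y129.079 F1616
G1 X69.934 Y89.436 F1616
G1 X51.930 Y89.436 F1616
G1 X51.930 Y129.079 F1616
M5
G0 X50.813 Y37.853
M3 S639
G1 X73.698 Y55.947 F1616
G1 X95.527 Y69.560 F1616
G1 X116.301 Y78.691 F1616
G1 X136.019 Y83.341 F1616
G1 X154.682 Y83.509 F1616
M5
G0 X136.394 Y94.244
M3 S851
G1 X120.162 Y106.285 F1181
G1 X113.801 Y81.333 F1181
G1 X168.376 Y48.457 F1181
M5
G0 X109.092 Y33.336
M3 S639
G1 X106.384 Y33.723 F1616
G1 X114.991 Y41.479 F1616
G1 X128.476 Y53.955 F1616
G1 X140.404 Y68.501 F1616
G1 X144.337 Y82.467 F1616
M5
G0 X0.000 Y0.000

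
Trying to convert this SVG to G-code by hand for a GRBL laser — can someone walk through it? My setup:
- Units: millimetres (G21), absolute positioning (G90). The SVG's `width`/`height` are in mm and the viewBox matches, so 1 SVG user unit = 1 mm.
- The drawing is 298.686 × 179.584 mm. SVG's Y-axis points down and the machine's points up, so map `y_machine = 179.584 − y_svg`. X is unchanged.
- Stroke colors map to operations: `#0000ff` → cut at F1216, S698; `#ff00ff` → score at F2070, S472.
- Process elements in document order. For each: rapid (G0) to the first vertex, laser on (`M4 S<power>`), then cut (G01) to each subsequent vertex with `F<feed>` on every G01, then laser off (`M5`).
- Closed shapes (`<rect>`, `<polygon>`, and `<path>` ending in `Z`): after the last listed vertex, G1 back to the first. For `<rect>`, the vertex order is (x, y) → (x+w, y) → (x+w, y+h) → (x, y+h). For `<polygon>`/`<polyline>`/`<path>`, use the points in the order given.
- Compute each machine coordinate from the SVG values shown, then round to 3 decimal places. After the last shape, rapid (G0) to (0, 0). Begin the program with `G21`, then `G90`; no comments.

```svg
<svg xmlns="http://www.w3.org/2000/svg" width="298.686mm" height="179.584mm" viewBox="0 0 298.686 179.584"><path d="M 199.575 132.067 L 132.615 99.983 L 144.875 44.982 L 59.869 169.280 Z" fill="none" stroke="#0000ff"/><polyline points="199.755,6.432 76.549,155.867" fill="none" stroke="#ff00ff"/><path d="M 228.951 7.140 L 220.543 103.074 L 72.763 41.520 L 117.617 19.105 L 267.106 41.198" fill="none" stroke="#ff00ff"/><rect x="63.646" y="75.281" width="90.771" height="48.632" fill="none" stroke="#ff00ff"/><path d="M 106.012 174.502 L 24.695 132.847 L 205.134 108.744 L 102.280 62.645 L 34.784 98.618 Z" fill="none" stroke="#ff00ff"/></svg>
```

viewBox `0 0 298.686 179.584` with mm width/height → 1 unit = 1 mm. Flip: y_m = 179.584 − y_svg.

**Shape 1** — `<path>` closed polygon, stroke `#0000ff` → cut (S698, F1216). Machine vertices: (199.575,47.517) → (132.615,79.601) → (144.875,134.602) → (59.869,10.304) → (199.575,47.517). Closed: final G1 returns to the first vertex.

**Shape 2** — `<polyline>` line segment, stroke `#ff00ff` → score (S472, F2070). Machine vertices: (199.755,173.152) → (76.549,23.717). Open path.

**Shape 3** — `<path>` open polyline, stroke `#ff00ff` → score (S472, F2070). Machine vertices: (228.951,172.444) → (220.543,76.510) → (72.763,138.064) → (117.617,160.479) → (267.106,138.386). Open path.

**Shape 4** — `<rect>` rectangle, stroke `#ff00ff` → score (S472, F2070). Machine vertices: (63.646,104.303) → (154.417,104.303) → (154.417,55.671) → (63.646,55.671) → (63.646,104.303). Closed: final G1 returns to the first vertex.

**Shape 5** — `<path>` closed polygon, stroke `#ff00ff` → score (S472, F2070). Machine vertices: (106.012,5.082) → (24.695,46.737) → (205.134,70.840) → (102.280,116.939) → (34.784,80.966) → (106.012,5.082). Closed: final G1 returns to the first vertex.

G21
G90
G0 X199.575 Y47.517
M4 S698
G01 X132.615 Y79.601 F1216
G01 X144.875 Y134.602 F1216
G01 X59.869 Y10.304 F1216
G01 X199.575 Y47.517 F1216
M5
G0 X199.755 Y173.152
M4 S472
G01 X76.549 Y23.717 F2070
M5
G0 X228.951 Y172.444
M4 S472
G01 X220.543 Y76.510 F2070
G01 X72.763 Y138.064 F2070
G01 X117.617 Y160.479 F2070
G01 X267.106 Y138.386 F2070
M5
G0 X63.646 Y104.303
M4 S472
G01 X154.417 Y104.303 F2070
G01 X154.417 Y55.671 F2070
G01 X63.646 Y55.671 F2070
G01 X63.646 Y104.303 F2070
M5
G0 X106.012 Y5.082
M4 S472
G01 X24.695 Y46.737 F2070
G01 X205.134 Y70.840 F2070
G01 X102.280 Y116.939 F2070
G01 X34.784 Y80.966 F2070
G01 X106.012 Y5.082 F2070
M5
G0 X0.000 Y0.000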